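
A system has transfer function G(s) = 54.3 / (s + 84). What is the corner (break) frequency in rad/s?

84 rad/s

The single real pole at s = −84 gives a corner at ω = 84 rad/s.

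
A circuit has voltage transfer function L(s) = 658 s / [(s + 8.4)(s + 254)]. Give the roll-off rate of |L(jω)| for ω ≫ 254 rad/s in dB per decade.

-20 dB/decade

With 1 zero and 2 poles, the high-frequency asymptotic slope is 20 × (1 − 2) = -20 dB/decade.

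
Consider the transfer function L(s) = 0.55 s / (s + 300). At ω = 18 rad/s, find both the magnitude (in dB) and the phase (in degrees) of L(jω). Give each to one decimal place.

|L| = -29.6 dB, ∠L = 86.6 deg

|j18| = 18
|j18 + 300| = √(18² + 300²) = 300.5
|L(j18)| = 0.55 × 18 / 300.5 = 0.032941
20 log₁₀(0.032941) = -29.65 dB
∠(j18) = 90.00°
∠(j18 + 300) = arctan(18/300) = 3.43°
∠L(j18) = 90.00° − 3.43° = 86.57°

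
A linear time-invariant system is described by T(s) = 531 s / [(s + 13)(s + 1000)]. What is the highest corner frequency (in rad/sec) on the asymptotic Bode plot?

Break frequencies occur at each pole and zero magnitude: 13 rad/sec, 1000 rad/sec.
The highest is 1000 rad/sec.

1000 rad/sec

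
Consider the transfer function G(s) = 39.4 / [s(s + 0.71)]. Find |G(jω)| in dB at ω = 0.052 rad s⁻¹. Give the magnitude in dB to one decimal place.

60.5 dB

|j0.052 + 0.71| = √(0.052² + 0.71²) = 0.7119
|j0.052| = 0.052
|G(j0.052)| = 39.4 / (0.7119 × 0.052) = 1064.3
20 log₁₀(1064.3) = 60.54 dB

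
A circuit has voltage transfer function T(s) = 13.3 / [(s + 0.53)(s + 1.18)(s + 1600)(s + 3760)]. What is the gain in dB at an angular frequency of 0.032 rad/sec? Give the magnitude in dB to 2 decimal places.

-109.05 dB

|j0.032 + 0.53| = √(0.032² + 0.53²) = 0.531
|j0.032 + 1.18| = √(0.032² + 1.18²) = 1.18
|j0.032 + 1600| = √(0.032² + 1600²) = 1600
|j0.032 + 3760| = √(0.032² + 3760²) = 3760
|T(j0.032)| = 13.3 / (0.531 × 1.18 × 1600 × 3760) = 3.5272e-06
20 log₁₀(3.5272e-06) = -109.051 dB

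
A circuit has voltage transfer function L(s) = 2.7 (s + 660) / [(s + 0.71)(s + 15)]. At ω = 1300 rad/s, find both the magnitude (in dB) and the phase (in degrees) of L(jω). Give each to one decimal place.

|L| = -52.7 dB, ∠L = -116.2°

|j1300 + 660| = √(1300² + 660²) = 1458
|j1300 + 0.71| = √(1300² + 0.71²) = 1300
|j1300 + 15| = √(1300² + 15²) = 1300
|L(j1300)| = 2.7 × 1458 / (1300 × 1300) = 0.0023291
20 log₁₀(0.0023291) = -52.66 dB
∠(j1300 + 660) = arctan(1300/660) = 63.08°
∠(j1300 + 0.71) = arctan(1300/0.71) = 89.97°
∠(j1300 + 15) = arctan(1300/15) = 89.34°
∠L(j1300) = 63.08° − (89.97° + 89.34°) = -116.22°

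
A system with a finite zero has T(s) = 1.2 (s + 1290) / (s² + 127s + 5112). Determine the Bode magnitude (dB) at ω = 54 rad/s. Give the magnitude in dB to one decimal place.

|j54 + 1290| = √(54² + 1290²) = 1291
|(j54)² + 127(j54) + 5112| = |2196 + j6858| = 7201
|T(j54)| = 1.2 × 1291 / 7201 = 0.21516
20 log₁₀(0.21516) = -13.34 dB

-13.3 dB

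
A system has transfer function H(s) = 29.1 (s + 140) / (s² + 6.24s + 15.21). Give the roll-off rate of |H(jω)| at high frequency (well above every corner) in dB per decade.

-20 dB/decade

With 1 zero and 2 poles, the high-frequency asymptotic slope is 20 × (1 − 2) = -20 dB/decade.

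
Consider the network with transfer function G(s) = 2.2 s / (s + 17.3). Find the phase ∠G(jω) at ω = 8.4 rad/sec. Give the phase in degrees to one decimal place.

64.1°

∠(j8.4) = 90.00°
∠(j8.4 + 17.3) = arctan(8.4/17.3) = 25.90°
∠G(j8.4) = 90.00° − 25.90° = 64.10°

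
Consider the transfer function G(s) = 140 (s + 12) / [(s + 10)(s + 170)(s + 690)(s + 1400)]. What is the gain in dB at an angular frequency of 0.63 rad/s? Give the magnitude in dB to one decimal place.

|j0.63 + 12| = √(0.63² + 12²) = 12.02
|j0.63 + 10| = √(0.63² + 10²) = 10.02
|j0.63 + 170| = √(0.63² + 170²) = 170
|j0.63 + 690| = √(0.63² + 690²) = 690
|j0.63 + 1400| = √(0.63² + 1400²) = 1400
|G(j0.63)| = 140 × 12.02 / (10.02 × 170 × 690 × 1400) = 1.0224e-06
20 log₁₀(1.0224e-06) = -119.81 dB

-119.8 dB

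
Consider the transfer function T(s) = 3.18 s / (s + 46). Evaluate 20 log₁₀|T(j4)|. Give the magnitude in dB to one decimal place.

-11.2 dB

|j4| = 4
|j4 + 46| = √(4² + 46²) = 46.17
|T(j4)| = 3.18 × 4 / 46.17 = 0.27548
20 log₁₀(0.27548) = -11.20 dB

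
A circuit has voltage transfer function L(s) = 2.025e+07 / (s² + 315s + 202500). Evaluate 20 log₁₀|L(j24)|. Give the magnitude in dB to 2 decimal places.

40.02 dB

|(j24)² + 315(j24) + 202500| = |2.0192e+05 + j7560| = 2.021e+05
|L(j24)| = 2.025e+07 / 2.021e+05 = 100.22
20 log₁₀(100.22) = 40.019 dB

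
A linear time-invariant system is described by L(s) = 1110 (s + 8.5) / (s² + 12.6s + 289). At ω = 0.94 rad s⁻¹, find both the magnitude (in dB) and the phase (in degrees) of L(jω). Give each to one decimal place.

|L| = 30.3 dB, ∠L = 4.0°

|j0.94 + 8.5| = √(0.94² + 8.5²) = 8.552
|(j0.94)² + 12.6(j0.94) + 289| = |288.12 + j11.844| = 288.4
|L(j0.94)| = 1110 × 8.552 / 288.4 = 32.919
20 log₁₀(32.919) = 30.35 dB
∠(j0.94 + 8.5) = arctan(0.94/8.5) = 6.31°
∠[(j0.94)² + 12.6(j0.94) + 289] = ∠[288.12 + j11.844] = 2.35°
∠L(j0.94) = 6.31° − 2.35° = 3.96°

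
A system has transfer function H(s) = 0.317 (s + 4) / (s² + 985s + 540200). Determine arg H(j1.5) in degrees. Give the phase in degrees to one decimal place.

∠(j1.5 + 4) = arctan(1.5/4) = 20.56°
∠[(j1.5)² + 985(j1.5) + 540200] = ∠[5.402e+05 + j1477.5] = 0.16°
∠H(j1.5) = 20.56° − 0.16° = 20.40°

20.4°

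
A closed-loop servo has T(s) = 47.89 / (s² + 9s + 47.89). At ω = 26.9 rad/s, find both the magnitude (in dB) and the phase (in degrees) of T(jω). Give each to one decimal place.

|(j26.9)² + 9(j26.9) + 47.89| = |-675.72 + j242.1| = 717.8
|T(j26.9)| = 47.89 / 717.8 = 0.066719
20 log₁₀(0.066719) = -23.51 dB
∠[(j26.9)² + 9(j26.9) + 47.89] = ∠[-675.72 + j242.1] = 160.29°
∠T(j26.9) = −160.29° = -160.29°

|T| = -23.5 dB, ∠T = -160.3°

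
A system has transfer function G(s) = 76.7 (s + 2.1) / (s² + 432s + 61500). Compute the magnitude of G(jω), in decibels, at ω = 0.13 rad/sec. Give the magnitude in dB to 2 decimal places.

-51.62 dB

|j0.13 + 2.1| = √(0.13² + 2.1²) = 2.104
|(j0.13)² + 432(j0.13) + 61500| = |61500 + j56.16| = 6.15e+04
|G(j0.13)| = 76.7 × 2.104 / 6.15e+04 = 0.002624
20 log₁₀(0.002624) = -51.621 dB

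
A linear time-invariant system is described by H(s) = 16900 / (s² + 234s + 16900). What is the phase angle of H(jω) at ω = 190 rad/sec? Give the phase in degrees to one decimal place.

-113.4°

∠[(j190)² + 234(j190) + 16900] = ∠[-19200 + j44460] = 113.36°
∠H(j190) = −113.36° = -113.36°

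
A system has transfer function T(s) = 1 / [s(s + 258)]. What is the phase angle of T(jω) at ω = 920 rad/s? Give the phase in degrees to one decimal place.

∠(j920 + 258) = arctan(920/258) = 74.33°
∠(j920) = 90.00°
∠T(j920) = − (74.33° + 90.00°) = -164.33°

-164.3°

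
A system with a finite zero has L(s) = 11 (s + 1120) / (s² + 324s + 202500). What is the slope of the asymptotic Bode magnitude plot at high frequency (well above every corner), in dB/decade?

-20 dB/decade

With 1 zero and 2 poles, the high-frequency asymptotic slope is 20 × (1 − 2) = -20 dB/decade.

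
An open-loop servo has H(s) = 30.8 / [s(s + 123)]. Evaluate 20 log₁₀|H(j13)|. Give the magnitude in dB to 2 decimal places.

|j13 + 123| = √(13² + 123²) = 123.7
|j13| = 13
|H(j13)| = 30.8 / (123.7 × 13) = 0.019155
20 log₁₀(0.019155) = -34.354 dB

-34.35 dB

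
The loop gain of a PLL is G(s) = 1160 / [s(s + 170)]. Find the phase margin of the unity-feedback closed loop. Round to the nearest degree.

Gain crossover: |G(jω)| = 1 at ω ≈ 6.82 rad/s.
∠G(j6.82) = −90° − arctan(6.82/170) ≈ -92.30°
PM = 180° + (-92.30°) = 87.70°

88 deg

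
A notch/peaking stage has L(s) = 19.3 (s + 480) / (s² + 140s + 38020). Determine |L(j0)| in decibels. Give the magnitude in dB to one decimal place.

-12.3 dB

L(0) = 19.3 × 480 / 38020 = 0.24366
20 log₁₀(0.24366) = -12.26 dB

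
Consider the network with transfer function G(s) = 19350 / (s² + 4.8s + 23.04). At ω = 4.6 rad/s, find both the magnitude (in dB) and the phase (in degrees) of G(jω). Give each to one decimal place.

|(j4.6)² + 4.8(j4.6) + 23.04| = |1.88 + j22.08| = 22.16
|G(j4.6)| = 19350 / 22.16 = 873.2
20 log₁₀(873.2) = 58.82 dB
∠[(j4.6)² + 4.8(j4.6) + 23.04] = ∠[1.88 + j22.08] = 85.13°
∠G(j4.6) = −85.13° = -85.13°

|G| = 58.8 dB, ∠G = -85.1°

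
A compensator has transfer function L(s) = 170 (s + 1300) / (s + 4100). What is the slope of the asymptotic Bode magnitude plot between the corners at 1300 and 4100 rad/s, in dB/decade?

In this band the factors already past their corner are: zero at 1300; net slope = 20 dB/decade.

20 dB/decade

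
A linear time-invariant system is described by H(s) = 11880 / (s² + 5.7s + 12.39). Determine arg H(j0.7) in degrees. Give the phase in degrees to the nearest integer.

∠[(j0.7)² + 5.7(j0.7) + 12.39] = ∠[11.9 + j3.99] = 18.54°
∠H(j0.7) = −18.54° = -18.54°

-19°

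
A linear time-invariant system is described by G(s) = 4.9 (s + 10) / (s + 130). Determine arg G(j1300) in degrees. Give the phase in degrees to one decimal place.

5.3 deg

∠(j1300 + 10) = arctan(1300/10) = 89.56°
∠(j1300 + 130) = arctan(1300/130) = 84.29°
∠G(j1300) = 89.56° − 84.29° = 5.27°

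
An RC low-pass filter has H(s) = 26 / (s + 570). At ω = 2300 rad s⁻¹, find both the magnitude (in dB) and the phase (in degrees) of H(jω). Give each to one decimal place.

|j2300 + 570| = √(2300² + 570²) = 2370
|H(j2300)| = 26 / 2370 = 0.010972
20 log₁₀(0.010972) = -39.19 dB
∠(j2300 + 570) = arctan(2300/570) = 76.08°
∠H(j2300) = −76.08° = -76.08°

|H| = -39.2 dB, ∠H = -76.1°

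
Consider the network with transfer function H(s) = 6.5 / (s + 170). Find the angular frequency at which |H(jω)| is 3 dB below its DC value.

170 rad/s

For a single-pole low-pass, the −3 dB point is at the pole: ω = 170 rad/s.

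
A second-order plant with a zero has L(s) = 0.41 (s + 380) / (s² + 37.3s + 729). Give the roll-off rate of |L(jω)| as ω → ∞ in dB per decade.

With 1 zero and 2 poles, the high-frequency asymptotic slope is 20 × (1 − 2) = -20 dB/decade.

-20 dB/decade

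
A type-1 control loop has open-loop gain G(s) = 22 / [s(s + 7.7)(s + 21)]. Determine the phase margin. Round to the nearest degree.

Gain crossover: |G(jω)| = 1 at ω ≈ 0.136 rad s⁻¹.
∠G(j0.136) = −90° − arctan(0.136/7.7) − arctan(0.136/21) ≈ -91.38°
PM = 180° + (-91.38°) = 88.62°

89°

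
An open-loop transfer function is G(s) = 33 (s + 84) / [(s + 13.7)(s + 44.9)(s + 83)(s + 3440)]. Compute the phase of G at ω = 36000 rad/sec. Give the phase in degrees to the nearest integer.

∠(j36000 + 84) = arctan(36000/84) = 89.87°
∠(j36000 + 13.7) = arctan(36000/13.7) = 89.98°
∠(j36000 + 44.9) = arctan(36000/44.9) = 89.93°
∠(j36000 + 83) = arctan(36000/83) = 89.87°
∠(j36000 + 3440) = arctan(36000/3440) = 84.54°
∠G(j36000) = 89.87° − (89.98° + 89.93° + 89.87° + 84.54°) = -264.45°

-264°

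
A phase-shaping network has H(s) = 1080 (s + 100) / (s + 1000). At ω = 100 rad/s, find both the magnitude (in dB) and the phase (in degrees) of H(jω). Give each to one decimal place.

|H| = 43.6 dB, ∠H = 39.3°

|j100 + 100| = √(100² + 100²) = 141.4
|j100 + 1000| = √(100² + 1000²) = 1005
|H(j100)| = 1080 × 141.4 / 1005 = 151.98
20 log₁₀(151.98) = 43.64 dB
∠(j100 + 100) = arctan(100/100) = 45.00°
∠(j100 + 1000) = arctan(100/1000) = 5.71°
∠H(j100) = 45.00° − 5.71° = 39.29°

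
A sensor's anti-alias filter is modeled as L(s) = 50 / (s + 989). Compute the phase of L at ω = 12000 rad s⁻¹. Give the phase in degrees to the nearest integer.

∠(j12000 + 989) = arctan(12000/989) = 85.29°
∠L(j12000) = −85.29° = -85.29°

-85°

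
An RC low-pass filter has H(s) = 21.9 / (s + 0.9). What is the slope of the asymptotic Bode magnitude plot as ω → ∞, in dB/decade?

-20 dB/decade

With 0 zeros and 1 pole, the high-frequency asymptotic slope is 20 × (0 − 1) = -20 dB/decade.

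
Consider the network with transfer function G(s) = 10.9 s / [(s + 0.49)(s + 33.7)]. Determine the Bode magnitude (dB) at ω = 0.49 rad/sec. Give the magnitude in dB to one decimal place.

|j0.49| = 0.49
|j0.49 + 0.49| = √(0.49² + 0.49²) = 0.693
|j0.49 + 33.7| = √(0.49² + 33.7²) = 33.7
|G(j0.49)| = 10.9 × 0.49 / (0.693 × 33.7) = 0.22868
20 log₁₀(0.22868) = -12.82 dB

-12.8 dB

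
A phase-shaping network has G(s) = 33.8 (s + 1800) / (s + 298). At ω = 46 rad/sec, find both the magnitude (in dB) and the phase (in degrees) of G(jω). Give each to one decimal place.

|j46 + 1800| = √(46² + 1800²) = 1801
|j46 + 298| = √(46² + 298²) = 301.5
|G(j46)| = 33.8 × 1801 / 301.5 = 201.84
20 log₁₀(201.84) = 46.10 dB
∠(j46 + 1800) = arctan(46/1800) = 1.46°
∠(j46 + 298) = arctan(46/298) = 8.78°
∠G(j46) = 1.46° − 8.78° = -7.31°

|G| = 46.1 dB, ∠G = -7.3°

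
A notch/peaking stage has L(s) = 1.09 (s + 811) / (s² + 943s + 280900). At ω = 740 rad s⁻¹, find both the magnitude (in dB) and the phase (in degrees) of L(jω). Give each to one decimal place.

|j740 + 811| = √(740² + 811²) = 1098
|(j740)² + 943(j740) + 280900| = |-2.667e+05 + j6.9782e+05| = 7.47e+05
|L(j740)| = 1.09 × 1098 / 7.47e+05 = 0.0016019
20 log₁₀(0.0016019) = -55.91 dB
∠(j740 + 811) = arctan(740/811) = 42.38°
∠[(j740)² + 943(j740) + 280900] = ∠[-2.667e+05 + j6.9782e+05] = 110.92°
∠L(j740) = 42.38° − 110.92° = -68.54°

|L| = -55.9 dB, ∠L = -68.5°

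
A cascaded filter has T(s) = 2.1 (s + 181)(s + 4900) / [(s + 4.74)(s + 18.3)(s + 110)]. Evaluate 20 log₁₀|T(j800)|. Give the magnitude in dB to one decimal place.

|j800 + 181| = √(800² + 181²) = 820.2
|j800 + 4900| = √(800² + 4900²) = 4965
|j800 + 4.74| = √(800² + 4.74²) = 800
|j800 + 18.3| = √(800² + 18.3²) = 800.2
|j800 + 110| = √(800² + 110²) = 807.5
|T(j800)| = 2.1 × 820.2 × 4965 / (800 × 800.2 × 807.5) = 0.016542
20 log₁₀(0.016542) = -35.63 dB

-35.6 dB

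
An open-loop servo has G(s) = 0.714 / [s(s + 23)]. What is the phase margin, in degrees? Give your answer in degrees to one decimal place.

Gain crossover: |G(jω)| = 1 at ω ≈ 0.031 rad/s.
∠G(j0.031) = −90° − arctan(0.031/23) ≈ -90.08°
PM = 180° + (-90.08°) = 89.92°

89.9°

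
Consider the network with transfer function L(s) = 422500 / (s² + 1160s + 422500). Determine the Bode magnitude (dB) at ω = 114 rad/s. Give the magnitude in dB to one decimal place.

|(j114)² + 1160(j114) + 422500| = |4.095e+05 + j1.3224e+05| = 4.303e+05
|L(j114)| = 422500 / 4.303e+05 = 0.98181
20 log₁₀(0.98181) = -0.16 dB

-0.2 dB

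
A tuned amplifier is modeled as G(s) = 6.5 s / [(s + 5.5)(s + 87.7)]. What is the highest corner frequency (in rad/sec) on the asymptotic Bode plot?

87.7 rad/sec

Break frequencies occur at each pole and zero magnitude: 5.5 rad/sec, 87.7 rad/sec.
The highest is 87.7 rad/sec.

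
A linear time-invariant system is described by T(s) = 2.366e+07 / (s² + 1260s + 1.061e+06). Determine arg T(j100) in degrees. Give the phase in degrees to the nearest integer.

-7°

∠[(j100)² + 1260(j100) + 1.061e+06] = ∠[1.051e+06 + j1.26e+05] = 6.84°
∠T(j100) = −6.84° = -6.84°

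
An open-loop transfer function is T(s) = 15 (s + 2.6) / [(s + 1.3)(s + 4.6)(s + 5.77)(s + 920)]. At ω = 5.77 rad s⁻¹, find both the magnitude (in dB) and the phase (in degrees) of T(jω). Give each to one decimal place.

|T| = -70.8 dB, ∠T = -108.4°

|j5.77 + 2.6| = √(5.77² + 2.6²) = 6.329
|j5.77 + 1.3| = √(5.77² + 1.3²) = 5.915
|j5.77 + 4.6| = √(5.77² + 4.6²) = 7.379
|j5.77 + 5.77| = √(5.77² + 5.77²) = 8.16
|j5.77 + 920| = √(5.77² + 920²) = 920
|T(j5.77)| = 15 × 6.329 / (5.915 × 7.379 × 8.16 × 920) = 0.00028972
20 log₁₀(0.00028972) = -70.76 dB
∠(j5.77 + 2.6) = arctan(5.77/2.6) = 65.74°
∠(j5.77 + 1.3) = arctan(5.77/1.3) = 77.30°
∠(j5.77 + 4.6) = arctan(5.77/4.6) = 51.44°
∠(j5.77 + 5.77) = arctan(5.77/5.77) = 45.00°
∠(j5.77 + 920) = arctan(5.77/920) = 0.36°
∠T(j5.77) = 65.74° − (77.30° + 51.44° + 45.00° + 0.36°) = -108.36°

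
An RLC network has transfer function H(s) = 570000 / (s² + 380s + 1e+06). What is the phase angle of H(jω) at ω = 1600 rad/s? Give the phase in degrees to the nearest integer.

-159 deg

∠[(j1600)² + 380(j1600) + 1e+06] = ∠[-1.56e+06 + j6.08e+05] = 158.71°
∠H(j1600) = −158.71° = -158.71°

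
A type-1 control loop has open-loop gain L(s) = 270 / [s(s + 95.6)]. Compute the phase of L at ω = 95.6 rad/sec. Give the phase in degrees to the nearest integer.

∠(j95.6 + 95.6) = arctan(95.6/95.6) = 45.00°
∠(j95.6) = 90.00°
∠L(j95.6) = − (45.00° + 90.00°) = -135.00°

-135°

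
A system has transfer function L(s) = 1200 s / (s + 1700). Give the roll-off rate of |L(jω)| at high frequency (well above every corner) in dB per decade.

0 dB/decade

With 1 zero and 1 pole, the high-frequency asymptotic slope is 20 × (1 − 1) = 0 dB/decade.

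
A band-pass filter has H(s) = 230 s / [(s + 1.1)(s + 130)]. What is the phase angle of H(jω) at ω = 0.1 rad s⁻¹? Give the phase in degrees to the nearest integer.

∠(j0.1) = 90.00°
∠(j0.1 + 1.1) = arctan(0.1/1.1) = 5.19°
∠(j0.1 + 130) = arctan(0.1/130) = 0.04°
∠H(j0.1) = 90.00° − (5.19° + 0.04°) = 84.76°

85 deg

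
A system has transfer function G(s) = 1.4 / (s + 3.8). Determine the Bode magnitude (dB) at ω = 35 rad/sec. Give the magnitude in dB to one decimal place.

-28.0 dB

|j35 + 3.8| = √(35² + 3.8²) = 35.21
|G(j35)| = 1.4 / 35.21 = 0.039766
20 log₁₀(0.039766) = -28.01 dB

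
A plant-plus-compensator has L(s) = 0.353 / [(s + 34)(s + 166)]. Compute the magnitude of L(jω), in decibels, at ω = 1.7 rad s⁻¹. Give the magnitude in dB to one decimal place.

|j1.7 + 34| = √(1.7² + 34²) = 34.04
|j1.7 + 166| = √(1.7² + 166²) = 166
|L(j1.7)| = 0.353 / (34.04 × 166) = 6.2463e-05
20 log₁₀(6.2463e-05) = -84.09 dB

-84.1 dB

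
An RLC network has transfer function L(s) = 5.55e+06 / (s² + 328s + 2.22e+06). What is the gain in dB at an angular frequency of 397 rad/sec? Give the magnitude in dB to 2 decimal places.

8.58 dB

|(j397)² + 328(j397) + 2.22e+06| = |2.0624e+06 + j1.3022e+05| = 2.066e+06
|L(j397)| = 5.55e+06 / 2.066e+06 = 2.6857
20 log₁₀(2.6857) = 8.581 dB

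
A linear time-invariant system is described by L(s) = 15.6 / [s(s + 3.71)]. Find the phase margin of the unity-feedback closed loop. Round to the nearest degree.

49°

Gain crossover: |L(jω)| = 1 at ω ≈ 3.19 rad/s.
∠L(j3.19) = −90° − arctan(3.19/3.71) ≈ -130.68°
PM = 180° + (-130.68°) = 49.32°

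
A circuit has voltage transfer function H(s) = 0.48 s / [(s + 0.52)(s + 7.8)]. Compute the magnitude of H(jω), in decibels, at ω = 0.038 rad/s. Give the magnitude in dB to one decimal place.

-47.0 dB

|j0.038| = 0.038
|j0.038 + 0.52| = √(0.038² + 0.52²) = 0.5214
|j0.038 + 7.8| = √(0.038² + 7.8²) = 7.8
|H(j0.038)| = 0.48 × 0.038 / (0.5214 × 7.8) = 0.004485
20 log₁₀(0.004485) = -46.96 dB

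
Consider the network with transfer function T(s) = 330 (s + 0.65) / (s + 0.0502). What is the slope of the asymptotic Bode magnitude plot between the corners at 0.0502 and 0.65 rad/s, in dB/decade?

In this band the factors already past their corner are: pole at 0.0502; net slope = -20 dB/decade.

-20 dB/decade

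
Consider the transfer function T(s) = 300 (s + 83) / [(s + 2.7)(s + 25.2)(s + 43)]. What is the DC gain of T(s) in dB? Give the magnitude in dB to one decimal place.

T(0) = 300 × 83 / (2.7 × 25.2 × 43) = 8.5107
20 log₁₀(8.5107) = 18.60 dB

18.6 dB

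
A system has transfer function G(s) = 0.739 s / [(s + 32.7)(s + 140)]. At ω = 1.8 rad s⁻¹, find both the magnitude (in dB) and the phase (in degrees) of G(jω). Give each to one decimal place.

|j1.8| = 1.8
|j1.8 + 32.7| = √(1.8² + 32.7²) = 32.75
|j1.8 + 140| = √(1.8² + 140²) = 140
|G(j1.8)| = 0.739 × 1.8 / (32.75 × 140) = 0.0002901
20 log₁₀(0.0002901) = -70.75 dB
∠(j1.8) = 90.00°
∠(j1.8 + 32.7) = arctan(1.8/32.7) = 3.15°
∠(j1.8 + 140) = arctan(1.8/140) = 0.74°
∠G(j1.8) = 90.00° − (3.15° + 0.74°) = 86.11°

|G| = -70.7 dB, ∠G = 86.1°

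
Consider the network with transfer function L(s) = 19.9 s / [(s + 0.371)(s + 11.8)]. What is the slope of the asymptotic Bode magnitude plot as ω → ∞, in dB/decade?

-20 dB/decade

With 1 zero and 2 poles, the high-frequency asymptotic slope is 20 × (1 − 2) = -20 dB/decade.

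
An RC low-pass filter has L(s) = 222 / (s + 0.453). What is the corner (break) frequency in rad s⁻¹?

The single real pole at s = −0.453 gives a corner at ω = 0.453 rad s⁻¹.

0.453 rad s⁻¹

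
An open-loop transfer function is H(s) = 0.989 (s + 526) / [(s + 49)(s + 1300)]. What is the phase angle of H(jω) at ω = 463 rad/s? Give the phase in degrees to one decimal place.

-62.2 deg

∠(j463 + 526) = arctan(463/526) = 41.36°
∠(j463 + 49) = arctan(463/49) = 83.96°
∠(j463 + 1300) = arctan(463/1300) = 19.60°
∠H(j463) = 41.36° − (83.96° + 19.60°) = -62.21°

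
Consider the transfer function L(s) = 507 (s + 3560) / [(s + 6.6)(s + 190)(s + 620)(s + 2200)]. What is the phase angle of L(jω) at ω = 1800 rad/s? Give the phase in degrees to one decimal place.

-257.2 deg

∠(j1800 + 3560) = arctan(1800/3560) = 26.82°
∠(j1800 + 6.6) = arctan(1800/6.6) = 89.79°
∠(j1800 + 190) = arctan(1800/190) = 83.97°
∠(j1800 + 620) = arctan(1800/620) = 70.99°
∠(j1800 + 2200) = arctan(1800/2200) = 39.29°
∠L(j1800) = 26.82° − (89.79° + 83.97° + 70.99° + 39.29°) = -257.23°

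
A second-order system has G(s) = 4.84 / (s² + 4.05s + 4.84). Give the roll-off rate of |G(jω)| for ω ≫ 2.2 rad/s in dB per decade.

With 0 zeros and 2 poles, the high-frequency asymptotic slope is 20 × (0 − 2) = -40 dB/decade.

-40 dB/decade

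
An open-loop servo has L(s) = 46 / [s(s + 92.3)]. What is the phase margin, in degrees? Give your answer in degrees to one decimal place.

89.7°

Gain crossover: |L(jω)| = 1 at ω ≈ 0.498 rad/sec.
∠L(j0.498) = −90° − arctan(0.498/92.3) ≈ -90.31°
PM = 180° + (-90.31°) = 89.69°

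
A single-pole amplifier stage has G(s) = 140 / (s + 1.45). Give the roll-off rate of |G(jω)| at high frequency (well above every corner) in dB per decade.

-20 dB/decade

With 0 zeros and 1 pole, the high-frequency asymptotic slope is 20 × (0 − 1) = -20 dB/decade.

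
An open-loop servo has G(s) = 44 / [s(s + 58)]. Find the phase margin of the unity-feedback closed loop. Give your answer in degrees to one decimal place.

89.3°

Gain crossover: |G(jω)| = 1 at ω ≈ 0.759 rad/s.
∠G(j0.759) = −90° − arctan(0.759/58) ≈ -90.75°
PM = 180° + (-90.75°) = 89.25°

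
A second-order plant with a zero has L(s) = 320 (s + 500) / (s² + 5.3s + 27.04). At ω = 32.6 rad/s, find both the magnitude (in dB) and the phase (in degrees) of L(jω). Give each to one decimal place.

|j32.6 + 500| = √(32.6² + 500²) = 501.1
|(j32.6)² + 5.3(j32.6) + 27.04| = |-1035.7 + j172.78| = 1050
|L(j32.6)| = 320 × 501.1 / 1050 = 152.7
20 log₁₀(152.7) = 43.68 dB
∠(j32.6 + 500) = arctan(32.6/500) = 3.73°
∠[(j32.6)² + 5.3(j32.6) + 27.04] = ∠[-1035.7 + j172.78] = 170.53°
∠L(j32.6) = 3.73° − 170.53° = -166.80°

|L| = 43.7 dB, ∠L = -166.8°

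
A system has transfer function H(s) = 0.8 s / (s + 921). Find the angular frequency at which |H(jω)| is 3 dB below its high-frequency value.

For a single-pole high-pass, the −3 dB point is at the pole: ω = 921 rad/s.

921 rad/s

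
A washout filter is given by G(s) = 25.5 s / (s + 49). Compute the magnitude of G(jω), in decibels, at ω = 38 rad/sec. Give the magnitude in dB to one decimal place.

|j38| = 38
|j38 + 49| = √(38² + 49²) = 62.01
|G(j38)| = 25.5 × 38 / 62.01 = 15.627
20 log₁₀(15.627) = 23.88 dB

23.9 dB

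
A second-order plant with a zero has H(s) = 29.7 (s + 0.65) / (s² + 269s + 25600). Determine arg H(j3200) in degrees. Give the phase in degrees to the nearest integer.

∠(j3200 + 0.65) = arctan(3200/0.65) = 89.99°
∠[(j3200)² + 269(j3200) + 25600] = ∠[-1.0214e+07 + j8.608e+05] = 175.18°
∠H(j3200) = 89.99° − 175.18° = -85.19°

-85°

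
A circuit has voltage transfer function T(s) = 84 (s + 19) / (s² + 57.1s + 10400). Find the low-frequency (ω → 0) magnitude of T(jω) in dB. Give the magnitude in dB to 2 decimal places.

T(0) = 84 × 19 / 10400 = 0.15346
20 log₁₀(0.15346) = -16.280 dB

-16.28 dB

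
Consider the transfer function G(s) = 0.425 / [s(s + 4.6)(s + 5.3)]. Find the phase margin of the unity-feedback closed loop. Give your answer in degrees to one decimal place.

89.6°

Gain crossover: |G(jω)| = 1 at ω ≈ 0.0174 rad s⁻¹.
∠G(j0.0174) = −90° − arctan(0.0174/4.6) − arctan(0.0174/5.3) ≈ -90.41°
PM = 180° + (-90.41°) = 89.59°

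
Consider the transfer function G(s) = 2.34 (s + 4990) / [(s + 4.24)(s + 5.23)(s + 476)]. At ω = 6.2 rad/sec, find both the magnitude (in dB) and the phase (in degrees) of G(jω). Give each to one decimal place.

|j6.2 + 4990| = √(6.2² + 4990²) = 4990
|j6.2 + 4.24| = √(6.2² + 4.24²) = 7.511
|j6.2 + 5.23| = √(6.2² + 5.23²) = 8.111
|j6.2 + 476| = √(6.2² + 476²) = 476
|G(j6.2)| = 2.34 × 4990 / (7.511 × 8.111 × 476) = 0.4026
20 log₁₀(0.4026) = -7.90 dB
∠(j6.2 + 4990) = arctan(6.2/4990) = 0.07°
∠(j6.2 + 4.24) = arctan(6.2/4.24) = 55.63°
∠(j6.2 + 5.23) = arctan(6.2/5.23) = 49.85°
∠(j6.2 + 476) = arctan(6.2/476) = 0.75°
∠G(j6.2) = 0.07° − (55.63° + 49.85° + 0.75°) = -106.16°

|G| = -7.9 dB, ∠G = -106.2 deg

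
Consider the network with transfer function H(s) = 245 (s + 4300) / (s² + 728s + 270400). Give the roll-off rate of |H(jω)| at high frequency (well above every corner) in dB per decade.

With 1 zero and 2 poles, the high-frequency asymptotic slope is 20 × (1 − 2) = -20 dB/decade.

-20 dB/decade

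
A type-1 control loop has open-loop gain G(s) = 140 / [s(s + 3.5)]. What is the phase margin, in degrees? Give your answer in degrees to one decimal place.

16.8 deg

Gain crossover: |G(jω)| = 1 at ω ≈ 11.6 rad/s.
∠G(j11.6) = −90° − arctan(11.6/3.5) ≈ -163.18°
PM = 180° + (-163.18°) = 16.82°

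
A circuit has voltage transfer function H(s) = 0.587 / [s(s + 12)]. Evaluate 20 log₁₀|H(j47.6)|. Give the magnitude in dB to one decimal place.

-72.0 dB

|j47.6 + 12| = √(47.6² + 12²) = 49.09
|j47.6| = 47.6
|H(j47.6)| = 0.587 / (49.09 × 47.6) = 0.00025121
20 log₁₀(0.00025121) = -72.00 dB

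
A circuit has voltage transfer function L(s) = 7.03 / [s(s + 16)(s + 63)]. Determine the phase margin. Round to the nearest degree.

Gain crossover: |L(jω)| = 1 at ω ≈ 0.00697 rad s⁻¹.
∠L(j0.00697) = −90° − arctan(0.00697/16) − arctan(0.00697/63) ≈ -90.03°
PM = 180° + (-90.03°) = 89.97°

90 deg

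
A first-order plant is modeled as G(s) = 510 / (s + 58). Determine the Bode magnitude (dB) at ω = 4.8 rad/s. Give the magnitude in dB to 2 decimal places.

|j4.8 + 58| = √(4.8² + 58²) = 58.2
|G(j4.8)| = 510 / 58.2 = 8.7631
20 log₁₀(8.7631) = 18.853 dB

18.85 dB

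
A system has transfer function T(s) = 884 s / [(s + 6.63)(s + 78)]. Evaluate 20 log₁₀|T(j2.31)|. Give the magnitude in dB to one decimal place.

|j2.31| = 2.31
|j2.31 + 6.63| = √(2.31² + 6.63²) = 7.021
|j2.31 + 78| = √(2.31² + 78²) = 78.03
|T(j2.31)| = 884 × 2.31 / (7.021 × 78.03) = 3.7272
20 log₁₀(3.7272) = 11.43 dB

11.4 dB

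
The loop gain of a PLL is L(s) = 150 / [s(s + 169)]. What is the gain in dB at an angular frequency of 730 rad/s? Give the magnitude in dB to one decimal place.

-71.2 dB

|j730 + 169| = √(730² + 169²) = 749.3
|j730| = 730
|L(j730)| = 150 / (749.3 × 730) = 0.00027423
20 log₁₀(0.00027423) = -71.24 dB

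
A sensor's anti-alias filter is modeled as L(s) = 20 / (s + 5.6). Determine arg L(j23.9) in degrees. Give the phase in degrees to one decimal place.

-76.8°

∠(j23.9 + 5.6) = arctan(23.9/5.6) = 76.81°
∠L(j23.9) = −76.81° = -76.81°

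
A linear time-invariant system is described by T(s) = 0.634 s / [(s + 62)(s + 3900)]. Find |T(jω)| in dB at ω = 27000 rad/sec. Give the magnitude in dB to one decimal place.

|j27000| = 2.7e+04
|j27000 + 62| = √(27000² + 62²) = 2.7e+04
|j27000 + 3900| = √(27000² + 3900²) = 2.728e+04
|T(j27000)| = 0.634 × 2.7e+04 / (2.7e+04 × 2.728e+04) = 2.324e-05
20 log₁₀(2.324e-05) = -92.68 dB

-92.7 dB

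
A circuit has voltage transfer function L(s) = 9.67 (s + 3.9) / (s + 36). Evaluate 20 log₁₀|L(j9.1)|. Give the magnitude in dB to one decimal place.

|j9.1 + 3.9| = √(9.1² + 3.9²) = 9.901
|j9.1 + 36| = √(9.1² + 36²) = 37.13
|L(j9.1)| = 9.67 × 9.901 / 37.13 = 2.5783
20 log₁₀(2.5783) = 8.23 dB

8.2 dB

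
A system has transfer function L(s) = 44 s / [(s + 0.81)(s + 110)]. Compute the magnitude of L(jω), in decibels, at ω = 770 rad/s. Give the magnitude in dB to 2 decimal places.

-24.95 dB

|j770| = 770
|j770 + 0.81| = √(770² + 0.81²) = 770
|j770 + 110| = √(770² + 110²) = 777.8
|L(j770)| = 44 × 770 / (770 × 777.8) = 0.056569
20 log₁₀(0.056569) = -24.949 dB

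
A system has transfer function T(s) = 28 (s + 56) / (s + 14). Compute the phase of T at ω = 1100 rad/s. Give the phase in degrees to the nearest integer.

∠(j1100 + 56) = arctan(1100/56) = 87.09°
∠(j1100 + 14) = arctan(1100/14) = 89.27°
∠T(j1100) = 87.09° − 89.27° = -2.19°

-2 deg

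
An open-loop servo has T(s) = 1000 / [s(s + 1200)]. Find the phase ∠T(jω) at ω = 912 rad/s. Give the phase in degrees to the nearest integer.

-127°

∠(j912 + 1200) = arctan(912/1200) = 37.23°
∠(j912) = 90.00°
∠T(j912) = − (37.23° + 90.00°) = -127.23°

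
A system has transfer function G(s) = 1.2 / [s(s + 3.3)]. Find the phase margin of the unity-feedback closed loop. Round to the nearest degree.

84°

Gain crossover: |G(jω)| = 1 at ω ≈ 0.361 rad/s.
∠G(j0.361) = −90° − arctan(0.361/3.3) ≈ -96.25°
PM = 180° + (-96.25°) = 83.75°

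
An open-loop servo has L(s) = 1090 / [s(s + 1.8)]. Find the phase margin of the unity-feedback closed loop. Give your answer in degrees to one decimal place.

Gain crossover: |L(jω)| = 1 at ω ≈ 33 rad/sec.
∠L(j33) = −90° − arctan(33/1.8) ≈ -176.88°
PM = 180° + (-176.88°) = 3.12°

3.1°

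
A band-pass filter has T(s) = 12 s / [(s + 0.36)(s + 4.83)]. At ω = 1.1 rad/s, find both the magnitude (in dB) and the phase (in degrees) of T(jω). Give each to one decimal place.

|j1.1| = 1.1
|j1.1 + 0.36| = √(1.1² + 0.36²) = 1.157
|j1.1 + 4.83| = √(1.1² + 4.83²) = 4.954
|T(j1.1)| = 12 × 1.1 / (1.157 × 4.954) = 2.3023
20 log₁₀(2.3023) = 7.24 dB
∠(j1.1) = 90.00°
∠(j1.1 + 0.36) = arctan(1.1/0.36) = 71.88°
∠(j1.1 + 4.83) = arctan(1.1/4.83) = 12.83°
∠T(j1.1) = 90.00° − (71.88° + 12.83°) = 5.29°

|T| = 7.2 dB, ∠T = 5.3 deg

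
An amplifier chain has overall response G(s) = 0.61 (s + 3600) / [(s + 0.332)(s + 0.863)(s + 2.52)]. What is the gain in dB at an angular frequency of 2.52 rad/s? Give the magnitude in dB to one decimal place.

|j2.52 + 3600| = √(2.52² + 3600²) = 3600
|j2.52 + 0.332| = √(2.52² + 0.332²) = 2.542
|j2.52 + 0.863| = √(2.52² + 0.863²) = 2.664
|j2.52 + 2.52| = √(2.52² + 2.52²) = 3.564
|G(j2.52)| = 0.61 × 3600 / (2.542 × 2.664 × 3.564) = 91.012
20 log₁₀(91.012) = 39.18 dB

39.2 dB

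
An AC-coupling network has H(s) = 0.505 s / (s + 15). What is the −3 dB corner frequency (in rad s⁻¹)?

For a single-pole high-pass, the −3 dB point is at the pole: ω = 15 rad s⁻¹.

15 rad s⁻¹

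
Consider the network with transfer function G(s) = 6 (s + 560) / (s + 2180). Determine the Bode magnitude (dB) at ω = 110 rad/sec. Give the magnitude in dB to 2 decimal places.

3.91 dB

|j110 + 560| = √(110² + 560²) = 570.7
|j110 + 2180| = √(110² + 2180²) = 2183
|G(j110)| = 6 × 570.7 / 2183 = 1.5687
20 log₁₀(1.5687) = 3.911 dB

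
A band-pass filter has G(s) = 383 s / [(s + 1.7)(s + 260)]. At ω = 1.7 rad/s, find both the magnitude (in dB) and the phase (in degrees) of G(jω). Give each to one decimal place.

|G| = 0.4 dB, ∠G = 44.6°

|j1.7| = 1.7
|j1.7 + 1.7| = √(1.7² + 1.7²) = 2.404
|j1.7 + 260| = √(1.7² + 260²) = 260
|G(j1.7)| = 383 × 1.7 / (2.404 × 260) = 1.0416
20 log₁₀(1.0416) = 0.35 dB
∠(j1.7) = 90.00°
∠(j1.7 + 1.7) = arctan(1.7/1.7) = 45.00°
∠(j1.7 + 260) = arctan(1.7/260) = 0.37°
∠G(j1.7) = 90.00° − (45.00° + 0.37°) = 44.63°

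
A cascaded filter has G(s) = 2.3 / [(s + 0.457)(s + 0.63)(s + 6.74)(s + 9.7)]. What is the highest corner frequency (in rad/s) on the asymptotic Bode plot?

Break frequencies occur at each pole and zero magnitude: 0.457 rad/s, 0.63 rad/s, 6.74 rad/s, 9.7 rad/s.
The highest is 9.7 rad/s.

9.7 rad/s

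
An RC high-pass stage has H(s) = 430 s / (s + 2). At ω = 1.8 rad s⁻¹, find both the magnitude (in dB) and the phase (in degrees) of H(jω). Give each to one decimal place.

|j1.8| = 1.8
|j1.8 + 2| = √(1.8² + 2²) = 2.691
|H(j1.8)| = 430 × 1.8 / 2.691 = 287.65
20 log₁₀(287.65) = 49.18 dB
∠(j1.8) = 90.00°
∠(j1.8 + 2) = arctan(1.8/2) = 41.99°
∠H(j1.8) = 90.00° − 41.99° = 48.01°

|H| = 49.2 dB, ∠H = 48.0 deg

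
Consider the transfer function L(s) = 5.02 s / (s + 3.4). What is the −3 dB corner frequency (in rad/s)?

3.4 rad/s

For a single-pole high-pass, the −3 dB point is at the pole: ω = 3.4 rad/s.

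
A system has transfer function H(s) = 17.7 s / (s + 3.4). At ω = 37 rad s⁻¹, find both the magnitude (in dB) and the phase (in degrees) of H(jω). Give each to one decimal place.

|H| = 24.9 dB, ∠H = 5.3°

|j37| = 37
|j37 + 3.4| = √(37² + 3.4²) = 37.16
|H(j37)| = 17.7 × 37 / 37.16 = 17.626
20 log₁₀(17.626) = 24.92 dB
∠(j37) = 90.00°
∠(j37 + 3.4) = arctan(37/3.4) = 84.75°
∠H(j37) = 90.00° − 84.75° = 5.25°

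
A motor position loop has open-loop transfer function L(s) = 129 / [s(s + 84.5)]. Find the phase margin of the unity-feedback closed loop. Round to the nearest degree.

Gain crossover: |L(jω)| = 1 at ω ≈ 1.53 rad/sec.
∠L(j1.53) = −90° − arctan(1.53/84.5) ≈ -91.03°
PM = 180° + (-91.03°) = 88.97°

89 deg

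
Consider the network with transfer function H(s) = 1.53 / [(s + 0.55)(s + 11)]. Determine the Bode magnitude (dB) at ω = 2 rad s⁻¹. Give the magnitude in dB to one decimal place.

-23.6 dB

|j2 + 0.55| = √(2² + 0.55²) = 2.074
|j2 + 11| = √(2² + 11²) = 11.18
|H(j2)| = 1.53 / (2.074 × 11.18) = 0.065974
20 log₁₀(0.065974) = -23.61 dB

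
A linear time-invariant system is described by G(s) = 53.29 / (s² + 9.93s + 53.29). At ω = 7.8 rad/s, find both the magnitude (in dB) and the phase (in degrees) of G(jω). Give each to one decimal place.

|(j7.8)² + 9.93(j7.8) + 53.29| = |-7.55 + j77.454| = 77.82
|G(j7.8)| = 53.29 / 77.82 = 0.68478
20 log₁₀(0.68478) = -3.29 dB
∠[(j7.8)² + 9.93(j7.8) + 53.29] = ∠[-7.55 + j77.454] = 95.57°
∠G(j7.8) = −95.57° = -95.57°

|G| = -3.3 dB, ∠G = -95.6 deg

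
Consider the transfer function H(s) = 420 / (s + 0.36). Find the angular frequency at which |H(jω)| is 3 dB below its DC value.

0.36 rad/s

For a single-pole low-pass, the −3 dB point is at the pole: ω = 0.36 rad/s.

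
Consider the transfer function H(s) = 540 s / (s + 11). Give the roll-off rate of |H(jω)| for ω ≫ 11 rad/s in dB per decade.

0 dB/decade

With 1 zero and 1 pole, the high-frequency asymptotic slope is 20 × (1 − 1) = 0 dB/decade.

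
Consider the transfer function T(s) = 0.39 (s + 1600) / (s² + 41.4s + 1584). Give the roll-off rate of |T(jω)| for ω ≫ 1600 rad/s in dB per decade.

-20 dB/decade

With 1 zero and 2 poles, the high-frequency asymptotic slope is 20 × (1 − 2) = -20 dB/decade.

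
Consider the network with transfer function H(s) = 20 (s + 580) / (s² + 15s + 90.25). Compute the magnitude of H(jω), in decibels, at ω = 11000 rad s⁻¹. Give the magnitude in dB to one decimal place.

-54.8 dB

|j11000 + 580| = √(11000² + 580²) = 1.102e+04
|(j11000)² + 15(j11000) + 90.25| = |-1.21e+08 + j1.65e+05| = 1.21e+08
|H(j11000)| = 20 × 1.102e+04 / 1.21e+08 = 0.0018207
20 log₁₀(0.0018207) = -54.80 dB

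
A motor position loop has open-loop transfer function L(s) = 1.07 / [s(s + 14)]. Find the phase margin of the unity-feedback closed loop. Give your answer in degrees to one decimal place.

Gain crossover: |L(jω)| = 1 at ω ≈ 0.0764 rad s⁻¹.
∠L(j0.0764) = −90° − arctan(0.0764/14) ≈ -90.31°
PM = 180° + (-90.31°) = 89.69°

89.7°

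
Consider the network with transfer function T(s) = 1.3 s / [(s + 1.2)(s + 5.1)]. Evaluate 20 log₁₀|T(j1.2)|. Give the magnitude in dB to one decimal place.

-15.1 dB

|j1.2| = 1.2
|j1.2 + 1.2| = √(1.2² + 1.2²) = 1.697
|j1.2 + 5.1| = √(1.2² + 5.1²) = 5.239
|T(j1.2)| = 1.3 × 1.2 / (1.697 × 5.239) = 0.17545
20 log₁₀(0.17545) = -15.12 dB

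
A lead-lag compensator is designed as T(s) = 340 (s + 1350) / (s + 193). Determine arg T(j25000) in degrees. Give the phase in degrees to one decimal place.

∠(j25000 + 1350) = arctan(25000/1350) = 86.91°
∠(j25000 + 193) = arctan(25000/193) = 89.56°
∠T(j25000) = 86.91° − 89.56° = -2.65°

-2.6 deg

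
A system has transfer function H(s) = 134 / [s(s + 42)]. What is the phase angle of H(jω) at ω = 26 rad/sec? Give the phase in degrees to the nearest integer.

-122°

∠(j26 + 42) = arctan(26/42) = 31.76°
∠(j26) = 90.00°
∠H(j26) = − (31.76° + 90.00°) = -121.76°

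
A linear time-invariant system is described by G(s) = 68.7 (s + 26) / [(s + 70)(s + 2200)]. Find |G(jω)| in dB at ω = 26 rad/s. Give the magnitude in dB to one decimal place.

-36.3 dB

|j26 + 26| = √(26² + 26²) = 36.77
|j26 + 70| = √(26² + 70²) = 74.67
|j26 + 2200| = √(26² + 2200²) = 2200
|G(j26)| = 68.7 × 36.77 / (74.67 × 2200) = 0.015376
20 log₁₀(0.015376) = -36.26 dB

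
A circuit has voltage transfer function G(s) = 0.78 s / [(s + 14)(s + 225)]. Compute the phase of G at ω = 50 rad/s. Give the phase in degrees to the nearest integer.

3 deg

∠(j50) = 90.00°
∠(j50 + 14) = arctan(50/14) = 74.36°
∠(j50 + 225) = arctan(50/225) = 12.53°
∠G(j50) = 90.00° − (74.36° + 12.53°) = 3.11°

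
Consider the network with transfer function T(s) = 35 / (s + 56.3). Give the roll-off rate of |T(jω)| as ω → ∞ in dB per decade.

-20 dB/decade

With 0 zeros and 1 pole, the high-frequency asymptotic slope is 20 × (0 − 1) = -20 dB/decade.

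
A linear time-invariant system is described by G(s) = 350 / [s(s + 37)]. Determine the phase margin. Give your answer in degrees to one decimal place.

Gain crossover: |G(jω)| = 1 at ω ≈ 9.18 rad s⁻¹.
∠G(j9.18) = −90° − arctan(9.18/37) ≈ -103.94°
PM = 180° + (-103.94°) = 76.06°

76.1°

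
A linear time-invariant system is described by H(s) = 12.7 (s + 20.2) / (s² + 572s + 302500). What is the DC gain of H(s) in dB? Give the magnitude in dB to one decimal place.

-61.4 dB

H(0) = 12.7 × 20.2 / 302500 = 0.00084807
20 log₁₀(0.00084807) = -61.43 dB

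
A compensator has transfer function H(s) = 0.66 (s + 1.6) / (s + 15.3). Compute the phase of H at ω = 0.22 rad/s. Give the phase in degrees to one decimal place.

7.0°

∠(j0.22 + 1.6) = arctan(0.22/1.6) = 7.83°
∠(j0.22 + 15.3) = arctan(0.22/15.3) = 0.82°
∠H(j0.22) = 7.83° − 0.82° = 7.01°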